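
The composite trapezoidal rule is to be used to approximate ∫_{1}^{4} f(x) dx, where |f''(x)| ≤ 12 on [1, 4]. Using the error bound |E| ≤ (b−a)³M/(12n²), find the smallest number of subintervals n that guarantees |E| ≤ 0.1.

17

Need 324/(12n²) ≤ 0.1.
n² ≥ 324/(12·0.1) = 270 ⇒ n ≥ 16.4317, so the smallest n is 17.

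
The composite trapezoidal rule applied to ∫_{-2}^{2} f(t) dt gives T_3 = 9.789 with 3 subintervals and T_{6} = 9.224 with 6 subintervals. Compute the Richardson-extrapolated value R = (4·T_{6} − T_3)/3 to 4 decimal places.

R = (4·T_{6} − T_3) / 3 = (4·9.224 − 9.789)/3 = (27.107)/3 = 9.0357.

9.0357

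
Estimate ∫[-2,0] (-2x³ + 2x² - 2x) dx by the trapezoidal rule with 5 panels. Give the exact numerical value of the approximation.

17.76

h = (0 − (-2))/5 = 0.4.
Nodes x₀,…,x₅ = -2, -1.6, -1.2, -0.8, -0.4, 0.
f(x) = -2x³ + 2x² - 2x: f₀=28, f₁=16.512, f₂=8.736, f₃=3.904, f₄=1.248, f₅=0.
(h/2)·[f₀ + 2f₁ + 2f₂ + 2f₃ + 2f₄ + f₅] = 0.2·(88.8) = 17.76.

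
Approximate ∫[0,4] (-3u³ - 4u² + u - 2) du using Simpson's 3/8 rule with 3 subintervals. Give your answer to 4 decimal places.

h = (4 − 0)/3 = 1.333333.
Nodes u₀,…,u₃ = 0, 1.333333, 2.666667, 4.
f(u) = -3u³ - 4u² + u - 2: f₀=-2, f₁=-14.888889, f₂=-84.666667, f₃=-254.
(3h/8)·[f₀ + 3f₁ + 3f₂ + f₃] = 0.5·(-554.666667) = -277.3333.

-277.3333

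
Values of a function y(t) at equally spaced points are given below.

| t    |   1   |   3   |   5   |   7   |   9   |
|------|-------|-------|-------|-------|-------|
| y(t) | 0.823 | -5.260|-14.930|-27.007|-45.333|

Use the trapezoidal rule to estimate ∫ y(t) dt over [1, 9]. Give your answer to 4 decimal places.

-138.9040

h = 2, n = 4.
(h/2)·[y₀ + 2y₁ + 2y₂ + 2y₃ + y₄] = 1·(-138.904) = -138.9040.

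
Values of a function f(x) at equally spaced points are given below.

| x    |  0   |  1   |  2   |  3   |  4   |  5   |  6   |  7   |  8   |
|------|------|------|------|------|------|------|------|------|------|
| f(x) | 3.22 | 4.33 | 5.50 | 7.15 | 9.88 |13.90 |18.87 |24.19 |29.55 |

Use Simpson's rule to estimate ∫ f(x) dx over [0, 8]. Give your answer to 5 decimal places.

99.85000

h = 1, n = 8.
(h/3)·[y₀ + 4y₁ + 2y₂ + 4y₃ + 2y₄ + 4y₅ + 2y₆ + 4y₇ + y₈] = 0.333333·(299.55) = 99.85000.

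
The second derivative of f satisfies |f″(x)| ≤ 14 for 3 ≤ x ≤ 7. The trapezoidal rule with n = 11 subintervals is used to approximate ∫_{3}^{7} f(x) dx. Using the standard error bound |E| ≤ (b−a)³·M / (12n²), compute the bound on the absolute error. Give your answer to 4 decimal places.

|E| ≤ (4)³·14 / (12·11²) = 896/1452 = 0.6171.

0.6171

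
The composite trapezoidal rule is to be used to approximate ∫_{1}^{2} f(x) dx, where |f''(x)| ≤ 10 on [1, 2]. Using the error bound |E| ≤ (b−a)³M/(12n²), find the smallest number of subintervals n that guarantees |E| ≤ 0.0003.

Need 10/(12n²) ≤ 0.0003.
n² ≥ 10/(12·0.0003) = 2777.78 ⇒ n ≥ 52.7046, so the smallest n is 53.

53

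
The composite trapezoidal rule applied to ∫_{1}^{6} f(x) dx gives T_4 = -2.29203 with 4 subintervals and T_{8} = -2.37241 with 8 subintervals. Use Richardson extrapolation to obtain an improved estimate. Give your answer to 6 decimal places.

-2.399203

R = (4·T_{8} − T_4) / 3 = (4·(-2.37241) − (-2.29203))/3 = (-7.19761)/3 = -2.399203.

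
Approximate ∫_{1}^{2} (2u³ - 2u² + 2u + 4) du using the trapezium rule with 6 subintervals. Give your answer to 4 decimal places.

9.8657

h = (2 − 1)/6 = 0.166667.
Nodes u₀,…,u₆ = 1, 1.166667, 1.333333, 1.5, 1.666667, 1.833333, 2.
f(u) = 2u³ - 2u² + 2u + 4: f₀=6, f₁=6.787037, f₂=7.851852, f₃=9.25, f₄=11.037037, f₅=13.268519, f₆=16.
(h/2)·[f₀ + 2f₁ + 2f₂ + 2f₃ + 2f₄ + 2f₅ + f₆] = 0.083333·(118.388889) = 9.8657.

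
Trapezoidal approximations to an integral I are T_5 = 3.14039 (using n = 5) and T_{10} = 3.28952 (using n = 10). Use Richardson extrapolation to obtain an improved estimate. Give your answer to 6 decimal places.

3.339230

R = (4·T_{10} − T_5) / 3 = (4·3.28952 − 3.14039)/3 = (10.01769)/3 = 3.339230.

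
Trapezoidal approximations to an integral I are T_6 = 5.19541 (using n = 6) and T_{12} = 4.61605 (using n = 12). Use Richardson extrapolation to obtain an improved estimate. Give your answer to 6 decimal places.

4.422930

R = (4·T_{12} − T_6) / 3 = (4·4.61605 − 5.19541)/3 = (13.26879)/3 = 4.422930.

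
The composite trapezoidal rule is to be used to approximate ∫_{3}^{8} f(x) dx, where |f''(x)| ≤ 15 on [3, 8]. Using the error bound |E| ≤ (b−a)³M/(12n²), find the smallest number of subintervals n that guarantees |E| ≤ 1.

13

Need 1875/(12n²) ≤ 1.
n² ≥ 1875/(12·1) = 156.25 ⇒ n ≥ 12.5000, so the smallest n is 13.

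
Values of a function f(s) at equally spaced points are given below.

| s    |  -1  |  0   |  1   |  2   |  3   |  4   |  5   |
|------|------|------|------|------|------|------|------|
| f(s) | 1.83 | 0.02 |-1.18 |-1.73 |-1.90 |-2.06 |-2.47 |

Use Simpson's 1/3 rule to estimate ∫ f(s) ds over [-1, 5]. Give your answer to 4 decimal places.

h = 1, n = 6.
(h/3)·[y₀ + 4y₁ + 2y₂ + 4y₃ + 2y₄ + 4y₅ + y₆] = 0.333333·(-21.88) = -7.2933.

-7.2933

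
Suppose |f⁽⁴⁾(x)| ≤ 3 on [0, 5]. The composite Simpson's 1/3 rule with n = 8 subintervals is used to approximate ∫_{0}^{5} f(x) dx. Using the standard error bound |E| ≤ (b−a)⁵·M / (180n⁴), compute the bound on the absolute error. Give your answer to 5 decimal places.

0.01272

|E| ≤ (5)⁵·3 / (180·8⁴) = 9375/737280 = 0.01272.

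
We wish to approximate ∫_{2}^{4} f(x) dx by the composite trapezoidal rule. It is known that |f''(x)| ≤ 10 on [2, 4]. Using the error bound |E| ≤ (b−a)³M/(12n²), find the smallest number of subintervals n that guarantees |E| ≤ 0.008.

Need 80/(12n²) ≤ 0.008.
n² ≥ 80/(12·0.008) = 833.333 ⇒ n ≥ 28.8675, so the smallest n is 29.

29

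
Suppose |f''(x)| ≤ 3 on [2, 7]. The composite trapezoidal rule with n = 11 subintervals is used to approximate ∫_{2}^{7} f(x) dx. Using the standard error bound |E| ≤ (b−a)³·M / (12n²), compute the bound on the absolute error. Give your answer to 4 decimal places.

|E| ≤ (5)³·3 / (12·11²) = 375/1452 = 0.2583.

0.2583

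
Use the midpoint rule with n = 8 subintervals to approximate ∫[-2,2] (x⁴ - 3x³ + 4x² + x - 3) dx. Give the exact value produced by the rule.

21.140625

h = (2 − (-2))/8 = 0.5.
Midpoints m₁,…,m₈ = -1.75, -1.25, -0.75, -0.25, 0.25, 0.75, 1.25, 1.75.
f(m₁)=32.95703125, f(m₂)=10.30078125, f(m₃)=0.08203125, f(m₄)=-2.94921875, f(m₅)=-2.54296875, f(m₆)=-0.94921875, f(m₇)=1.08203125, f(m₈)=4.30078125.
h·[f(m₁) + f(m₂) + f(m₃) + f(m₄) + f(m₅) + f(m₆) + f(m₇) + f(m₈)] = 0.5·(42.28125) = 21.140625.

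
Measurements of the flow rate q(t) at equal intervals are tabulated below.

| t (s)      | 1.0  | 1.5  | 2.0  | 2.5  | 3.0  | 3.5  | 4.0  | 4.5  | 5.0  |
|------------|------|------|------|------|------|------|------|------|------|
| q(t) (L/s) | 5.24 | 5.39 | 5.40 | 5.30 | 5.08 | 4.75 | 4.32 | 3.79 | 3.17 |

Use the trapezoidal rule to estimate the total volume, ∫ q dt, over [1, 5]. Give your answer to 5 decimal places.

h = 0.5, n = 8.
(h/2)·[y₀ + 2y₁ + 2y₂ + 2y₃ + 2y₄ + 2y₅ + 2y₆ + 2y₇ + y₈] = 0.25·(76.47) = 19.11750.

19.11750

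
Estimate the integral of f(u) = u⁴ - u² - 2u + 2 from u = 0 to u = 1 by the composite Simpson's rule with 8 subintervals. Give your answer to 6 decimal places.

0.866699

h = (1 − 0)/8 = 0.125.
Nodes u₀,…,u₈ = 0, 0.125, 0.25, 0.375, 0.5, 0.625, 0.75, 0.875, 1.
f(u) = u⁴ - u² - 2u + 2: f₀=2, f₁=1.734619140625, f₂=1.44140625, f₃=1.129150390625, f₄=0.8125, f₅=0.511962890625, f₆=0.25390625, f₇=0.070556640625, f₈=0.
(h/3)·[f₀ + 4f₁ + 2f₂ + 4f₃ + 2f₄ + 4f₅ + 2f₆ + 4f₇ + f₈] = 0.041667·(20.80078125) = 0.866699.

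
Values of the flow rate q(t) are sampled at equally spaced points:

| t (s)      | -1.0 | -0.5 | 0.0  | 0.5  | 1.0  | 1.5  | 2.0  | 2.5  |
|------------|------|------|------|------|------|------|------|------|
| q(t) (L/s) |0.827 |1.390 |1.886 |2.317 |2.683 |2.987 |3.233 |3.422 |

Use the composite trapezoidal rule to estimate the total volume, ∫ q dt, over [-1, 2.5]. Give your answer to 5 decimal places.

8.31025

h = 0.5, n = 7.
(h/2)·[y₀ + 2y₁ + 2y₂ + 2y₃ + 2y₄ + 2y₅ + 2y₆ + y₇] = 0.25·(33.241) = 8.31025.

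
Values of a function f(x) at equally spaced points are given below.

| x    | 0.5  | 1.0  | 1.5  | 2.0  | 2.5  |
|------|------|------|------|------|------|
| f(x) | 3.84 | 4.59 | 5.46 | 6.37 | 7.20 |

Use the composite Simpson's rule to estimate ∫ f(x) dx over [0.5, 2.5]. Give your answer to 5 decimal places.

h = 0.5, n = 4.
(h/3)·[y₀ + 4y₁ + 2y₂ + 4y₃ + y₄] = 0.166667·(65.80) = 10.96667.

10.96667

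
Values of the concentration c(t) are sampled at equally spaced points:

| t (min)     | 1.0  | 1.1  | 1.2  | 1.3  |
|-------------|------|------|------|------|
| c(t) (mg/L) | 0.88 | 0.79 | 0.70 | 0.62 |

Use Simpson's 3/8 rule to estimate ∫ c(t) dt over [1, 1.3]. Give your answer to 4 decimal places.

h = 0.1, n = 3.
(3h/8)·[y₀ + 3y₁ + 3y₂ + y₃] = 0.0375·(5.97) = 0.2239.

0.2239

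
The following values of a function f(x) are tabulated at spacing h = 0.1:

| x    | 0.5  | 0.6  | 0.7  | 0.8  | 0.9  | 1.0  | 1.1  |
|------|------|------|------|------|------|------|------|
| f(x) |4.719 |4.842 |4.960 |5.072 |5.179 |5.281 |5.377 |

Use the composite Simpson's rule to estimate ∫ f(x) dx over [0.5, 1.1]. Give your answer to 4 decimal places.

h = 0.1, n = 6.
(h/3)·[y₀ + 4y₁ + 2y₂ + 4y₃ + 2y₄ + 4y₅ + y₆] = 0.033333·(91.154) = 3.0385.

3.0385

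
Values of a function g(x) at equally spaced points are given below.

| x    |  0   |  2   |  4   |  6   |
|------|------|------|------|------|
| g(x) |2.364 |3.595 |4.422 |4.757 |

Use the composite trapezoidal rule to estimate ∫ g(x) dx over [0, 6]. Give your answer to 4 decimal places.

h = 2, n = 3.
(h/2)·[y₀ + 2y₁ + 2y₂ + y₃] = 1·(23.155) = 23.1550.

23.1550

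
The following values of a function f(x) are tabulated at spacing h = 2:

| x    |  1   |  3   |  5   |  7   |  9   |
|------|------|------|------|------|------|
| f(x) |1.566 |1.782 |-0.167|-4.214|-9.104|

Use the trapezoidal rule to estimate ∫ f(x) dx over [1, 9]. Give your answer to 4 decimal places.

h = 2, n = 4.
(h/2)·[y₀ + 2y₁ + 2y₂ + 2y₃ + y₄] = 1·(-12.736) = -12.7360.

-12.7360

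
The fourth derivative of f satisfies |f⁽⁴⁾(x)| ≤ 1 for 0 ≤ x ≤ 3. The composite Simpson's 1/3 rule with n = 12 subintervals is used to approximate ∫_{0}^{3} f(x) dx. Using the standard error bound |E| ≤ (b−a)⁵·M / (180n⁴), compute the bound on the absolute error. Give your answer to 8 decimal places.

0.00006510

|E| ≤ (3)⁵·1 / (180·12⁴) = 243/3732480 = 0.00006510.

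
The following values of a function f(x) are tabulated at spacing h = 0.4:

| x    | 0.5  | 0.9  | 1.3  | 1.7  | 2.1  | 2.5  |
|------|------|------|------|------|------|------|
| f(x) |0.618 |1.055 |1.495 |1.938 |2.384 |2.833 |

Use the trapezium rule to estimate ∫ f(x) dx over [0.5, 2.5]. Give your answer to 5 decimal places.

3.43900

h = 0.4, n = 5.
(h/2)·[y₀ + 2y₁ + 2y₂ + 2y₃ + 2y₄ + y₅] = 0.2·(17.195) = 3.43900.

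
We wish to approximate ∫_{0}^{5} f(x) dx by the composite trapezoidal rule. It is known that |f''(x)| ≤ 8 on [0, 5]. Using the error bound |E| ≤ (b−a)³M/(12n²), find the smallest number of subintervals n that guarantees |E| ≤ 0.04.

46

Need 1000/(12n²) ≤ 0.04.
n² ≥ 1000/(12·0.04) = 2083.33 ⇒ n ≥ 45.6435, so the smallest n is 46.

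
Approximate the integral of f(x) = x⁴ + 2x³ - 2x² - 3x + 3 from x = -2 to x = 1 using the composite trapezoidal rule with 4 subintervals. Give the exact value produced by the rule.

6.849609375

h = (1 − (-2))/4 = 0.75.
Nodes x₀,…,x₄ = -2, -1.25, -0.5, 0.25, 1.
f(x) = x⁴ + 2x³ - 2x² - 3x + 3: f₀=1, f₁=2.16015625, f₂=3.8125, f₃=2.16015625, f₄=1.
(h/2)·[f₀ + 2f₁ + 2f₂ + 2f₃ + f₄] = 0.375·(18.265625) = 6.849609375.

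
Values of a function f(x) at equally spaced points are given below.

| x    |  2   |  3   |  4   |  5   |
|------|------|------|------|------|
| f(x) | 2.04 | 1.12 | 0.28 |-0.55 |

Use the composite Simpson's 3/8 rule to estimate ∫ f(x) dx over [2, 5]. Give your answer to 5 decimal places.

2.13375

h = 1, n = 3.
(3h/8)·[y₀ + 3y₁ + 3y₂ + y₃] = 0.375·(5.69) = 2.13375.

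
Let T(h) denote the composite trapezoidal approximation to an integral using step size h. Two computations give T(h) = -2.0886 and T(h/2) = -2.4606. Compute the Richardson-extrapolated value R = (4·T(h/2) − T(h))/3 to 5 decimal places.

R = (4·T(h/2) − T(h)) / 3 = (4·(-2.4606) − (-2.0886))/3 = (-7.7538)/3 = -2.58460.

-2.58460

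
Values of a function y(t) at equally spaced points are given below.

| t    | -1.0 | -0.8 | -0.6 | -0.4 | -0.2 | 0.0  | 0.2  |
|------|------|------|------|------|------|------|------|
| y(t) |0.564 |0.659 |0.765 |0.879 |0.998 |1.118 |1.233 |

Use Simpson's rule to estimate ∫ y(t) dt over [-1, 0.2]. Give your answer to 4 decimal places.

1.0631

h = 0.2, n = 6.
(h/3)·[y₀ + 4y₁ + 2y₂ + 4y₃ + 2y₄ + 4y₅ + y₆] = 0.066667·(15.947) = 1.0631.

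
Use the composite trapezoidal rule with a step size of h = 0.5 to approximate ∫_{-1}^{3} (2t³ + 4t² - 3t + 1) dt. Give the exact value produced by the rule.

h = (3 − (-1))/8 = 0.5.
Nodes t₀,…,t₈ = -1, -0.5, 0, 0.5, 1, 1.5, 2, 2.5, 3.
f(t) = 2t³ + 4t² - 3t + 1: f₀=6, f₁=3.25, f₂=1, f₃=0.75, f₄=4, f₅=12.25, f₆=27, f₇=49.75, f₈=82.
(h/2)·[f₀ + 2f₁ + 2f₂ + 2f₃ + 2f₄ + 2f₅ + 2f₆ + 2f₇ + f₈] = 0.25·(284) = 71.

71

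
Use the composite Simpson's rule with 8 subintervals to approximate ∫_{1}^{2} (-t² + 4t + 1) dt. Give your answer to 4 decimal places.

4.6667

h = (2 − 1)/8 = 0.125.
Nodes t₀,…,t₈ = 1, 1.125, 1.25, 1.375, 1.5, 1.625, 1.75, 1.875, 2.
f(t) = -t² + 4t + 1: f₀=4, f₁=4.234375, f₂=4.4375, f₃=4.609375, f₄=4.75, f₅=4.859375, f₆=4.9375, f₇=4.984375, f₈=5.
(h/3)·[f₀ + 4f₁ + 2f₂ + 4f₃ + 2f₄ + 4f₅ + 2f₆ + 4f₇ + f₈] = 0.041667·(112) = 4.6667.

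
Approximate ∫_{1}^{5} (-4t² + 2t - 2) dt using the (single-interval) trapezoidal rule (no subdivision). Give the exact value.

-192

T = (b−a)/2 · [f(1) + f(5)] = 2·[(-4) + (-92)] = -192.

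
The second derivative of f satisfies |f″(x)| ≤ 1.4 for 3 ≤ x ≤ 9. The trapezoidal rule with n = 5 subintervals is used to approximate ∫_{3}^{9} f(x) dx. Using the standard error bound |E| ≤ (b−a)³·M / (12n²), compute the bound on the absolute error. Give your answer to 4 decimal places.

1.0080

|E| ≤ (6)³·1.4 / (12·5²) = 302.4/300 = 1.0080.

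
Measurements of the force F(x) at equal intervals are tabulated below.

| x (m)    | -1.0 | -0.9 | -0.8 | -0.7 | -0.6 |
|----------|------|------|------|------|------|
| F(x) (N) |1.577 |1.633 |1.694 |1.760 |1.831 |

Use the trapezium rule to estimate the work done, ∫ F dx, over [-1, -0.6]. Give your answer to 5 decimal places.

h = 0.1, n = 4.
(h/2)·[y₀ + 2y₁ + 2y₂ + 2y₃ + y₄] = 0.05·(13.582) = 0.67910.

0.67910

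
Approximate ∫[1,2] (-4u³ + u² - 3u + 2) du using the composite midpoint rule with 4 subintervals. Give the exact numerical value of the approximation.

-15.078125

h = (2 − 1)/4 = 0.25.
Midpoints m₁,…,m₄ = 1.125, 1.375, 1.625, 1.875.
f(m₁)=-5.8046875, f(m₂)=-10.6328125, f(m₃)=-17.3984375, f(m₄)=-26.4765625.
h·[f(m₁) + f(m₂) + f(m₃) + f(m₄)] = 0.25·(-60.3125) = -15.078125.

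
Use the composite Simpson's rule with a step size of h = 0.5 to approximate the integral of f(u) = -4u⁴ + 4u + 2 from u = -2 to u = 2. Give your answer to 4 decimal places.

h = (2 − (-2))/8 = 0.5.
Nodes u₀,…,u₈ = -2, -1.5, -1, -0.5, 0, 0.5, 1, 1.5, 2.
f(u) = -4u⁴ + 4u + 2: f₀=-70, f₁=-24.25, f₂=-6, f₃=-0.25, f₄=2, f₅=3.75, f₆=2, f₇=-12.25, f₈=-54.
(h/3)·[f₀ + 4f₁ + 2f₂ + 4f₃ + 2f₄ + 4f₅ + 2f₆ + 4f₇ + f₈] = 0.166667·(-260) = -43.3333.

-43.3333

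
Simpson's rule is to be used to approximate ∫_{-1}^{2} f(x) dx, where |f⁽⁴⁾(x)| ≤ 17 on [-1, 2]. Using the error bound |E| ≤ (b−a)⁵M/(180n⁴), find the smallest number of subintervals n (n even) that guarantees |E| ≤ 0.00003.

Need 4131/(180n⁴) ≤ 0.00003.
n⁴ ≥ 4131/(180·0.00003) = 765000 ⇒ n ≥ 29.5744, so the smallest even n is 30. (n must be even for Simpson's rule.)

30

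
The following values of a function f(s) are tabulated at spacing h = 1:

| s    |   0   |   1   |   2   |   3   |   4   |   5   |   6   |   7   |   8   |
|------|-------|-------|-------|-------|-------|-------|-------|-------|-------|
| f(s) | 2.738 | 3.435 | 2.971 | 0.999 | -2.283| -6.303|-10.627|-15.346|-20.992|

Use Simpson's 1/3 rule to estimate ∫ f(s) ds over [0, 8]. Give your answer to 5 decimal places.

h = 1, n = 8.
(h/3)·[y₀ + 4y₁ + 2y₂ + 4y₃ + 2y₄ + 4y₅ + 2y₆ + 4y₇ + y₈] = 0.333333·(-106.992) = -35.66400.

-35.66400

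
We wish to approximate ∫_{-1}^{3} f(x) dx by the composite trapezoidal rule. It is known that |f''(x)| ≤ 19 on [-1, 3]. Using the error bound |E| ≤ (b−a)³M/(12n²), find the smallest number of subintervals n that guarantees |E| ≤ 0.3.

Need 1216/(12n²) ≤ 0.3.
n² ≥ 1216/(12·0.3) = 337.778 ⇒ n ≥ 18.3787, so the smallest n is 19.

19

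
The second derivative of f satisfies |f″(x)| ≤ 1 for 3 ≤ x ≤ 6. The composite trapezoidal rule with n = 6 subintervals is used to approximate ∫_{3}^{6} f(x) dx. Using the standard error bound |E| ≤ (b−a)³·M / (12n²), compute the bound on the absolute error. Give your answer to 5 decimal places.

0.06250

|E| ≤ (3)³·1 / (12·6²) = 27/432 = 0.06250.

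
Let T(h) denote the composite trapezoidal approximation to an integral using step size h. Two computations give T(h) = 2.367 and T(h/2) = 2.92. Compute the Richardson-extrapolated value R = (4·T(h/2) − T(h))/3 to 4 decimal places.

3.1043

R = (4·T(h/2) − T(h)) / 3 = (4·2.92 − 2.367)/3 = (9.313)/3 = 3.1043.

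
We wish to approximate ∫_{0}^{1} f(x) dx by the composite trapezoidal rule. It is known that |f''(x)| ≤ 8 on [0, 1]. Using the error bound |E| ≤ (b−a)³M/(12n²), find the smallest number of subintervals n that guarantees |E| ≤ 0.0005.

37

Need 8/(12n²) ≤ 0.0005.
n² ≥ 8/(12·0.0005) = 1333.33 ⇒ n ≥ 36.5148, so the smallest n is 37.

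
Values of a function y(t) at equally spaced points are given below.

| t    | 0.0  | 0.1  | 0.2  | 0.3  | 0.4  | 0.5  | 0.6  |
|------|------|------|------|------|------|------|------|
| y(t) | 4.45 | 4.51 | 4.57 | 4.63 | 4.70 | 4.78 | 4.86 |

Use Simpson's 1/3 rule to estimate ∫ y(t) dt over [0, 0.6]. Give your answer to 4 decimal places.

2.7843

h = 0.1, n = 6.
(h/3)·[y₀ + 4y₁ + 2y₂ + 4y₃ + 2y₄ + 4y₅ + y₆] = 0.033333·(83.53) = 2.7843.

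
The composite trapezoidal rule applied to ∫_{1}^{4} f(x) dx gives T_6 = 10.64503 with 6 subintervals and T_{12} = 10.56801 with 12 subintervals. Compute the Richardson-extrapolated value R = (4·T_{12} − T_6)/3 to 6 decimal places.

10.542337

R = (4·T_{12} − T_6) / 3 = (4·10.56801 − 10.64503)/3 = (31.62701)/3 = 10.542337.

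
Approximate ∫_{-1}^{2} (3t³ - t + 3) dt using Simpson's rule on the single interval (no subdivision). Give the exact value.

S = (b−a)/6 · [f(-1) + 4f(0.5) + f(2)] = 0.5·[1 + 4·2.875 + 25] = 18.75.

18.75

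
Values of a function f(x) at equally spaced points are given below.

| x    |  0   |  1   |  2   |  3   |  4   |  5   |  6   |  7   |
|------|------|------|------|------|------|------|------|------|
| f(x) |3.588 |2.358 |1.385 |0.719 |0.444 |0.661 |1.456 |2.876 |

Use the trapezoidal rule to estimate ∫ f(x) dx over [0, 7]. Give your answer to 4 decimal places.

h = 1, n = 7.
(h/2)·[y₀ + 2y₁ + 2y₂ + 2y₃ + 2y₄ + 2y₅ + 2y₆ + y₇] = 0.5·(20.510) = 10.2550.

10.2550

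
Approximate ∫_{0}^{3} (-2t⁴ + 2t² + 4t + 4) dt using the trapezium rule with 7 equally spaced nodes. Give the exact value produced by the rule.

h = (3 − 0)/6 = 0.5.
Nodes t₀,…,t₆ = 0, 0.5, 1, 1.5, 2, 2.5, 3.
f(t) = -2t⁴ + 2t² + 4t + 4: f₀=4, f₁=6.375, f₂=8, f₃=4.375, f₄=-12, f₅=-51.625, f₆=-128.
(h/2)·[f₀ + 2f₁ + 2f₂ + 2f₃ + 2f₄ + 2f₅ + f₆] = 0.25·(-213.75) = -53.4375.

-53.4375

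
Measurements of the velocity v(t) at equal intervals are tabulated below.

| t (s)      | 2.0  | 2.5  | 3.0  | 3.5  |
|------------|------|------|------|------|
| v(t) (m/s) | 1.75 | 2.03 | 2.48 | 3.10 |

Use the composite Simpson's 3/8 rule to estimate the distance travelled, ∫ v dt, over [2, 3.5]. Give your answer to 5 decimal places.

3.44625

h = 0.5, n = 3.
(3h/8)·[y₀ + 3y₁ + 3y₂ + y₃] = 0.1875·(18.38) = 3.44625.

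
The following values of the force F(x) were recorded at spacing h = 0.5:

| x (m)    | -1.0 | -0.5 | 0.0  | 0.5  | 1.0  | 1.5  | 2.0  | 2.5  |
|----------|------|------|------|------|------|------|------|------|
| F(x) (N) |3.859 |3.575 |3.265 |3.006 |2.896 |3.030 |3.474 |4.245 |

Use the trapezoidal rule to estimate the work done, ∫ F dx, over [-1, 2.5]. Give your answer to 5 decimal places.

h = 0.5, n = 7.
(h/2)·[y₀ + 2y₁ + 2y₂ + 2y₃ + 2y₄ + 2y₅ + 2y₆ + y₇] = 0.25·(46.596) = 11.64900.

11.64900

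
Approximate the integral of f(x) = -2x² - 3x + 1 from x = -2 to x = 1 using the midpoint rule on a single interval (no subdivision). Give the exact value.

M = (b−a)·f(-0.5) = 3·(2) = 6.

6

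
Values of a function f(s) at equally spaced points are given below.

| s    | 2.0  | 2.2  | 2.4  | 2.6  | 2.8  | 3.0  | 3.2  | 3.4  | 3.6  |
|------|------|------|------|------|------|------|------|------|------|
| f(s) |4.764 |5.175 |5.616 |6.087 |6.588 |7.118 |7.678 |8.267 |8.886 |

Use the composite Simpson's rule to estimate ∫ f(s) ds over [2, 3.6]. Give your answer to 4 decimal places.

10.6668

h = 0.2, n = 8.
(h/3)·[y₀ + 4y₁ + 2y₂ + 4y₃ + 2y₄ + 4y₅ + 2y₆ + 4y₇ + y₈] = 0.066667·(160.002) = 10.6668.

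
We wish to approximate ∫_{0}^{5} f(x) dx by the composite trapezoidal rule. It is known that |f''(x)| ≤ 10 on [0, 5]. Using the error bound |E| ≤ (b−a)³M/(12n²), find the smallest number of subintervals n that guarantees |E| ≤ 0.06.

42

Need 1250/(12n²) ≤ 0.06.
n² ≥ 1250/(12·0.06) = 1736.11 ⇒ n ≥ 41.6667, so the smallest n is 42.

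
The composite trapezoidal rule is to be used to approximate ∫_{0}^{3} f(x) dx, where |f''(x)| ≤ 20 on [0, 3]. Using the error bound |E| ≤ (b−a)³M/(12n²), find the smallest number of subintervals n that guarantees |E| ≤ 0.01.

Need 540/(12n²) ≤ 0.01.
n² ≥ 540/(12·0.01) = 4500 ⇒ n ≥ 67.0820, so the smallest n is 68.

68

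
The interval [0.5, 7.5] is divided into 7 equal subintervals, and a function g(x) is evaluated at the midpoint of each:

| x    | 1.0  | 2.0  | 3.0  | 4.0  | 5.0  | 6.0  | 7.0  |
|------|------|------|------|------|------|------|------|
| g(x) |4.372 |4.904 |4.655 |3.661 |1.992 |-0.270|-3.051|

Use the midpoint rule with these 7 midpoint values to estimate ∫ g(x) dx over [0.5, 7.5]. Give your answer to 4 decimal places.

16.2630

h = 1, n = 7.
h·[y(m₁) + y(m₂) + y(m₃) + y(m₄) + y(m₅) + y(m₆) + y(m₇)] = 1·(16.263) = 16.2630.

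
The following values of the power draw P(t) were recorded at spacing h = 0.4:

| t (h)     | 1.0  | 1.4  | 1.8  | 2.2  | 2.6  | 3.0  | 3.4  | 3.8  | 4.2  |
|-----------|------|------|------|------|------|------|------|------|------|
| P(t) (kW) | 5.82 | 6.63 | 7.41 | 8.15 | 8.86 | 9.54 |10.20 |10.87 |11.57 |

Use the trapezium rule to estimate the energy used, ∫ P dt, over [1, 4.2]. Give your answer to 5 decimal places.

h = 0.4, n = 8.
(h/2)·[y₀ + 2y₁ + 2y₂ + 2y₃ + 2y₄ + 2y₅ + 2y₆ + 2y₇ + y₈] = 0.2·(140.71) = 28.14200.

28.14200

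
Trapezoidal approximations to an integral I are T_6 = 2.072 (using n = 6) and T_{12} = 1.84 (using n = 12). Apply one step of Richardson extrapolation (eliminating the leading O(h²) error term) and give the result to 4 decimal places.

1.7627

R = (4·T_{12} − T_6) / 3 = (4·1.84 − 2.072)/3 = (5.288)/3 = 1.7627.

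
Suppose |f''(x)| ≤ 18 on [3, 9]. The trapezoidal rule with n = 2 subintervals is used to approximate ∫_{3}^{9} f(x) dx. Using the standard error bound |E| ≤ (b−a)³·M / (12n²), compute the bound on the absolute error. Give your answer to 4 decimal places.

81.0000

|E| ≤ (6)³·18 / (12·2²) = 3888/48 = 81.0000.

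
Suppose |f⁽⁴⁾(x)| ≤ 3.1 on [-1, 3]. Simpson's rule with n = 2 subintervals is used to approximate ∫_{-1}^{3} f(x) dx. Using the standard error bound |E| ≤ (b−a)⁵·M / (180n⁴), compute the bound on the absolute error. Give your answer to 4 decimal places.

1.1022

|E| ≤ (4)⁵·3.1 / (180·2⁴) = 3174.4/2880 = 1.1022.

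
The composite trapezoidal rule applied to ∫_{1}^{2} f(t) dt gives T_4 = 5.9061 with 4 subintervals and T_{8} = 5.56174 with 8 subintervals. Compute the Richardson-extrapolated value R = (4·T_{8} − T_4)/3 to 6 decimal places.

5.446953

R = (4·T_{8} − T_4) / 3 = (4·5.56174 − 5.9061)/3 = (16.34086)/3 = 5.446953.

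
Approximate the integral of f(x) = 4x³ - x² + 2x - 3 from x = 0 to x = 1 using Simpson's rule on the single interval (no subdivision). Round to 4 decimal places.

-1.3333

S = (b−a)/6 · [f(0) + 4f(0.5) + f(1)] = 0.166667·[(-3) + 4·(-1.75) + 2] = -1.3333.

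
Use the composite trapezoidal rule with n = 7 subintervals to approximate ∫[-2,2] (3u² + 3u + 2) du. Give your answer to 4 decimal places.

24.6531

h = (2 − (-2))/7 = 0.571429.
Nodes u₀,…,u₇ = -2, -1.428571, -0.857143, -0.285714, 0.285714, 0.857143, 1.428571, 2.
f(u) = 3u² + 3u + 2: f₀=8, f₁=3.836735, f₂=1.632653, f₃=1.387755, f₄=3.102041, f₅=6.775510, f₆=12.408163, f₇=20.
(h/2)·[f₀ + 2f₁ + 2f₂ + 2f₃ + 2f₄ + 2f₅ + 2f₆ + f₇] = 0.285714·(86.285714) = 24.6531.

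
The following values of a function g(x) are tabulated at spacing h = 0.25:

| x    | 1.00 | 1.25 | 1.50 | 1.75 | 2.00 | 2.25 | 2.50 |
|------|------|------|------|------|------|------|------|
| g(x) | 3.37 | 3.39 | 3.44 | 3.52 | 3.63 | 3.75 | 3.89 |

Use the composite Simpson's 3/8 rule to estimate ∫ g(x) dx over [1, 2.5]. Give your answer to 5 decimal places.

h = 0.25, n = 6.
(3h/8)·[y₀ + 3y₁ + 3y₂ + 2y₃ + 3y₄ + 3y₅ + y₆] = 0.09375·(56.93) = 5.33719.

5.33719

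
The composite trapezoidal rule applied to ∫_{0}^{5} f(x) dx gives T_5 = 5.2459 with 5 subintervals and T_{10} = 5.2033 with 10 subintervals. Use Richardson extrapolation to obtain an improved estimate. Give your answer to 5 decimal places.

5.18910

R = (4·T_{10} − T_5) / 3 = (4·5.2033 − 5.2459)/3 = (15.5673)/3 = 5.18910.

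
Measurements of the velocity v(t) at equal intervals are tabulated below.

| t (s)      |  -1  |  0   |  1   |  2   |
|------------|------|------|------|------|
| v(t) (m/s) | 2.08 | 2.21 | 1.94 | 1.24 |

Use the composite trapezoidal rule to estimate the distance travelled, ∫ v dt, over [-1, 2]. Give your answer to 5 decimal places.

h = 1, n = 3.
(h/2)·[y₀ + 2y₁ + 2y₂ + y₃] = 0.5·(11.62) = 5.81000.

5.81000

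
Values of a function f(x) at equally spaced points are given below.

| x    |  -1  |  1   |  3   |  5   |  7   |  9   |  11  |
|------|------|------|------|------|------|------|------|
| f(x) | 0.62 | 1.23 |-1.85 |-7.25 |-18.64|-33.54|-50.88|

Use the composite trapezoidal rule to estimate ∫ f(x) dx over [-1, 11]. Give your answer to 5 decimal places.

h = 2, n = 6.
(h/2)·[y₀ + 2y₁ + 2y₂ + 2y₃ + 2y₄ + 2y₅ + y₆] = 1·(-170.36) = -170.36000.

-170.36000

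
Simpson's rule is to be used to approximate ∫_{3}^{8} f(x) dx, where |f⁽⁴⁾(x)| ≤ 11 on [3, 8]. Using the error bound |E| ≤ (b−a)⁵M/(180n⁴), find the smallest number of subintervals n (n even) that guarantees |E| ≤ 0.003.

Need 34375/(180n⁴) ≤ 0.003.
n⁴ ≥ 34375/(180·0.003) = 63657.4 ⇒ n ≥ 15.8841, so the smallest even n is 16. (n must be even for Simpson's rule.)

16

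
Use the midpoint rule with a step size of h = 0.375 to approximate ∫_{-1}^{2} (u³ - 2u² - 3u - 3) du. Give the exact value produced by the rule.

h = (2 − (-1))/8 = 0.375.
Midpoints m₁,…,m₈ = -0.8125, -0.4375, -0.0625, 0.3125, 0.6875, 1.0625, 1.4375, 1.8125.
f(m₁)=-2.419189453125, f(m₂)=-2.154052734375, f(m₃)=-2.820556640625, f(m₄)=-4.102294921875, f(m₅)=-5.682861328125, f(m₆)=-7.245849609375, f(m₇)=-8.474853515625, f(m₈)=-9.053466796875.
h·[f(m₁) + f(m₂) + f(m₃) + f(m₄) + f(m₅) + f(m₆) + f(m₇) + f(m₈)] = 0.375·(-41.953125) = -15.732421875.

-15.732421875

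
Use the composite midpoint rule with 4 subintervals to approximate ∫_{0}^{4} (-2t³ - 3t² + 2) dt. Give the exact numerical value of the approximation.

h = (4 − 0)/4 = 1.
Midpoints m₁,…,m₄ = 0.5, 1.5, 2.5, 3.5.
f(m₁)=1, f(m₂)=-11.5, f(m₃)=-48, f(m₄)=-120.5.
h·[f(m₁) + f(m₂) + f(m₃) + f(m₄)] = 1·(-179) = -179.

-179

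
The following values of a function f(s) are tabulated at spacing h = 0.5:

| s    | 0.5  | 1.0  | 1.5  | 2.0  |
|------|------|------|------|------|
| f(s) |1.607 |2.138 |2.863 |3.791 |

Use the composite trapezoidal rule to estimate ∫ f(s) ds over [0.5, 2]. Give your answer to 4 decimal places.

h = 0.5, n = 3.
(h/2)·[y₀ + 2y₁ + 2y₂ + y₃] = 0.25·(15.400) = 3.8500.

3.8500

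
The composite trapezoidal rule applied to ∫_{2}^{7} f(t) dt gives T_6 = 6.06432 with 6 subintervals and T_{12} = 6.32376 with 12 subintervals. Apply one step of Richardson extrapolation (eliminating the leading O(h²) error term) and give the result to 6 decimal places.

6.410240

R = (4·T_{12} − T_6) / 3 = (4·6.32376 − 6.06432)/3 = (19.23072)/3 = 6.410240.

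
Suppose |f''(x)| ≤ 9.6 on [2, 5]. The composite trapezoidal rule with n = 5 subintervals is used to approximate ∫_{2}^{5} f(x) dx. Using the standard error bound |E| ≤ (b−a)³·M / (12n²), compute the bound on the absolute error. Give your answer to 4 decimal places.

0.8640

|E| ≤ (3)³·9.6 / (12·5²) = 259.2/300 = 0.8640.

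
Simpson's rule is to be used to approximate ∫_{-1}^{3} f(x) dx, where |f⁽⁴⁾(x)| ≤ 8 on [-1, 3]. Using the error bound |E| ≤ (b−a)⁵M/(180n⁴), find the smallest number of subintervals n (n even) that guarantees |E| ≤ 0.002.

14

Need 8192/(180n⁴) ≤ 0.002.
n⁴ ≥ 8192/(180·0.002) = 22755.6 ⇒ n ≥ 12.2821, so the smallest even n is 14. (n must be even for Simpson's rule.)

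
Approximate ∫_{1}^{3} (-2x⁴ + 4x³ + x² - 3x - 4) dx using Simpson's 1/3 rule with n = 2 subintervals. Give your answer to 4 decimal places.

-28.6667

h = (3 − 1)/2 = 1.
Nodes x₀,…,x₂ = 1, 2, 3.
f(x) = -2x⁴ + 4x³ + x² - 3x - 4: f₀=-4, f₁=-6, f₂=-58.
(h/3)·[f₀ + 4f₁ + f₂] = 0.333333·(-86) = -28.6667.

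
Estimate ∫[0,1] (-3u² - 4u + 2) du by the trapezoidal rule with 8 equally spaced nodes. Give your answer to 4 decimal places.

h = (1 − 0)/7 = 0.142857.
Nodes u₀,…,u₇ = 0, 0.142857, 0.285714, 0.428571, 0.571429, 0.714286, 0.857143, 1.
f(u) = -3u² - 4u + 2: f₀=2, f₁=1.367347, f₂=0.612245, f₃=-0.265306, f₄=-1.265306, f₅=-2.387755, f₆=-3.632653, f₇=-5.
(h/2)·[f₀ + 2f₁ + 2f₂ + 2f₃ + 2f₄ + 2f₅ + 2f₆ + f₇] = 0.071429·(-14.142857) = -1.0102.

-1.0102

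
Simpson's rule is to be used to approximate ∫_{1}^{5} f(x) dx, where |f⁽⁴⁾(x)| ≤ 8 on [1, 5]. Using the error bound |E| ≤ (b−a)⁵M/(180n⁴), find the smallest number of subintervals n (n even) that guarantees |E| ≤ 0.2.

Need 8192/(180n⁴) ≤ 0.2.
n⁴ ≥ 8192/(180·0.2) = 227.556 ⇒ n ≥ 3.8839, so the smallest even n is 4. (n must be even for Simpson's rule.)

4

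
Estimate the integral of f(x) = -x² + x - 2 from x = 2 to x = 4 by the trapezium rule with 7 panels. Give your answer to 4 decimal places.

-16.6939

h = (4 − 2)/7 = 0.285714.
Nodes x₀,…,x₇ = 2, 2.285714, 2.571429, 2.857143, 3.142857, 3.428571, 3.714286, 4.
f(x) = -x² + x - 2: f₀=-4, f₁=-4.938776, f₂=-6.040816, f₃=-7.306122, f₄=-8.734694, f₅=-10.326531, f₆=-12.081633, f₇=-14.
(h/2)·[f₀ + 2f₁ + 2f₂ + 2f₃ + 2f₄ + 2f₅ + 2f₆ + f₇] = 0.142857·(-116.857143) = -16.6939.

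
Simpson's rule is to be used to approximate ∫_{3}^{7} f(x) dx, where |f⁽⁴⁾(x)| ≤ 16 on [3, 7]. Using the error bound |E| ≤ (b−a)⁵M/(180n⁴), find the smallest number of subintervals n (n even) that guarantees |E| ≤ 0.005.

12

Need 16384/(180n⁴) ≤ 0.005.
n⁴ ≥ 16384/(180·0.005) = 18204.4 ⇒ n ≥ 11.6157, so the smallest even n is 12. (n must be even for Simpson's rule.)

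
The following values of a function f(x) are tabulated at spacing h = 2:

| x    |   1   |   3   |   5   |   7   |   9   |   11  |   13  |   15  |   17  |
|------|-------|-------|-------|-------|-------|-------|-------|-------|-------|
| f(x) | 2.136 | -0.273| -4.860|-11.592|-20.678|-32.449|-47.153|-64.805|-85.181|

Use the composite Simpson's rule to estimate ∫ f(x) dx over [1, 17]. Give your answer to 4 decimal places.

-443.2687

h = 2, n = 8.
(h/3)·[y₀ + 4y₁ + 2y₂ + 4y₃ + 2y₄ + 4y₅ + 2y₆ + 4y₇ + y₈] = 0.666667·(-664.903) = -443.2687.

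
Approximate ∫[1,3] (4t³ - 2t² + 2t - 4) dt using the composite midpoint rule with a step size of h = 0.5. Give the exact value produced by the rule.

61.75

h = (3 − 1)/4 = 0.5.
Midpoints m₁,…,m₄ = 1.25, 1.75, 2.25, 2.75.
f(m₁)=3.1875, f(m₂)=14.8125, f(m₃)=35.9375, f(m₄)=69.5625.
h·[f(m₁) + f(m₂) + f(m₃) + f(m₄)] = 0.5·(123.5) = 61.75.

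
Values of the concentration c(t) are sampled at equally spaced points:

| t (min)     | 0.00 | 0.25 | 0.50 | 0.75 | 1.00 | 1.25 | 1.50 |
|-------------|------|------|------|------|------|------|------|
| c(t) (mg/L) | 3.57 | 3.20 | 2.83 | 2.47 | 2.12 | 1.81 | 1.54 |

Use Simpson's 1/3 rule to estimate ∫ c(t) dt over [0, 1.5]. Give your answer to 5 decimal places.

h = 0.25, n = 6.
(h/3)·[y₀ + 4y₁ + 2y₂ + 4y₃ + 2y₄ + 4y₅ + y₆] = 0.083333·(44.93) = 3.74417.

3.74417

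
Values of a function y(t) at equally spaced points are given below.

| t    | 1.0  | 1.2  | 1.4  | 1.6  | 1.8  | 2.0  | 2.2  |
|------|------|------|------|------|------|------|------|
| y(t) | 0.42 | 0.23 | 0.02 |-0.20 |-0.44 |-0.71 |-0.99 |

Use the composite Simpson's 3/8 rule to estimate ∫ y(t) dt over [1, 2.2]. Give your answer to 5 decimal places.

h = 0.2, n = 6.
(3h/8)·[y₀ + 3y₁ + 3y₂ + 2y₃ + 3y₄ + 3y₅ + y₆] = 0.075·(-3.67) = -0.27525.

-0.27525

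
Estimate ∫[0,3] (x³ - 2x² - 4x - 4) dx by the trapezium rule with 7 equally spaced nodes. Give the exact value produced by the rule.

h = (3 − 0)/6 = 0.5.
Nodes x₀,…,x₆ = 0, 0.5, 1, 1.5, 2, 2.5, 3.
f(x) = x³ - 2x² - 4x - 4: f₀=-4, f₁=-6.375, f₂=-9, f₃=-11.125, f₄=-12, f₅=-10.875, f₆=-7.
(h/2)·[f₀ + 2f₁ + 2f₂ + 2f₃ + 2f₄ + 2f₅ + f₆] = 0.25·(-109.75) = -27.4375.

-27.4375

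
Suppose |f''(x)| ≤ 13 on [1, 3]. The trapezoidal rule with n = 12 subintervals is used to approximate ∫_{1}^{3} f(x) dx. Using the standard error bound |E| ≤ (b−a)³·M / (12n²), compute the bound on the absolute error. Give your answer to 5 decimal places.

0.06019

|E| ≤ (2)³·13 / (12·12²) = 104/1728 = 0.06019.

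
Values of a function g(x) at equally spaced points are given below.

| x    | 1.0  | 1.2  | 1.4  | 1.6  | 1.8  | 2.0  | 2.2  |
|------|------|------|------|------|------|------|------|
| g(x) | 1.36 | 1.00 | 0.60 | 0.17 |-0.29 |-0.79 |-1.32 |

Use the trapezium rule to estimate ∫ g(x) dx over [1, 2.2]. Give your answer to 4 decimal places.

0.1420

h = 0.2, n = 6.
(h/2)·[y₀ + 2y₁ + 2y₂ + 2y₃ + 2y₄ + 2y₅ + y₆] = 0.1·(1.42) = 0.1420.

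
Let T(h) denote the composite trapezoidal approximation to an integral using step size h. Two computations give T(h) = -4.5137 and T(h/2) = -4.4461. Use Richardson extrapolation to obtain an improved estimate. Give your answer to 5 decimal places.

-4.42357

R = (4·T(h/2) − T(h)) / 3 = (4·(-4.4461) − (-4.5137))/3 = (-13.2707)/3 = -4.42357.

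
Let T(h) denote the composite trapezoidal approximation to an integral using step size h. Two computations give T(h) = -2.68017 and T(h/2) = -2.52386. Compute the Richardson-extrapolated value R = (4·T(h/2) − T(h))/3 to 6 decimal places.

R = (4·T(h/2) − T(h)) / 3 = (4·(-2.52386) − (-2.68017))/3 = (-7.41527)/3 = -2.471757.

-2.471757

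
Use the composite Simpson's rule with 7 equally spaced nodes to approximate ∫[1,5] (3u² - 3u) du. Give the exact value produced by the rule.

h = (5 − 1)/6 = 0.666667.
Nodes u₀,…,u₆ = 1, 1.666667, 2.333333, 3, 3.666667, 4.333333, 5.
f(u) = 3u² - 3u: f₀=0, f₁=3.333333, f₂=9.333333, f₃=18, f₄=29.333333, f₅=43.333333, f₆=60.
(h/3)·[f₀ + 4f₁ + 2f₂ + 4f₃ + 2f₄ + 4f₅ + f₆] = 0.222222·(396) = 88.

88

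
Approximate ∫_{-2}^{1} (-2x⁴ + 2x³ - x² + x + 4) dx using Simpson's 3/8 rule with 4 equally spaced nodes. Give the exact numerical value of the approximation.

h = (1 − (-2))/3 = 1.
Nodes x₀,…,x₃ = -2, -1, 0, 1.
f(x) = -2x⁴ + 2x³ - x² + x + 4: f₀=-50, f₁=-2, f₂=4, f₃=4.
(3h/8)·[f₀ + 3f₁ + 3f₂ + f₃] = 0.375·(-40) = -15.

-15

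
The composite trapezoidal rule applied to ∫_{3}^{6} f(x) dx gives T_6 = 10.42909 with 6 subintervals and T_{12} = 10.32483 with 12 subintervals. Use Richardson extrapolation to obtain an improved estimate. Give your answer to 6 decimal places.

R = (4·T_{12} − T_6) / 3 = (4·10.32483 − 10.42909)/3 = (30.87023)/3 = 10.290077.

10.290077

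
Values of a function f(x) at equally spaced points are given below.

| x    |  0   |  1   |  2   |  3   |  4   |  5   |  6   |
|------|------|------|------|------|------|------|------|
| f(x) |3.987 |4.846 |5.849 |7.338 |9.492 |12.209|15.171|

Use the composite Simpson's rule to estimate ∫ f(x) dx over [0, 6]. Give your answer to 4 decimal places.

h = 1, n = 6.
(h/3)·[y₀ + 4y₁ + 2y₂ + 4y₃ + 2y₄ + 4y₅ + y₆] = 0.333333·(147.412) = 49.1373.

49.1373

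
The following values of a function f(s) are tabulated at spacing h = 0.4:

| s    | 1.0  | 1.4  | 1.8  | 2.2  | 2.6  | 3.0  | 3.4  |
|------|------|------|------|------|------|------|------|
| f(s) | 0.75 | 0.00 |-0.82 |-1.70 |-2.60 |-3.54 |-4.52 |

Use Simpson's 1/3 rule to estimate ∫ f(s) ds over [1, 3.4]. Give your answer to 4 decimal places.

h = 0.4, n = 6.
(h/3)·[y₀ + 4y₁ + 2y₂ + 4y₃ + 2y₄ + 4y₅ + y₆] = 0.133333·(-31.57) = -4.2093.

-4.2093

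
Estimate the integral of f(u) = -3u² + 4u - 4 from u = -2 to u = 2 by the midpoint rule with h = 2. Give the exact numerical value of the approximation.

h = (2 − (-2))/2 = 2.
Midpoints m₁,…,m₂ = -1, 1.
f(m₁)=-11, f(m₂)=-3.
h·[f(m₁) + f(m₂)] = 2·(-14) = -28.

-28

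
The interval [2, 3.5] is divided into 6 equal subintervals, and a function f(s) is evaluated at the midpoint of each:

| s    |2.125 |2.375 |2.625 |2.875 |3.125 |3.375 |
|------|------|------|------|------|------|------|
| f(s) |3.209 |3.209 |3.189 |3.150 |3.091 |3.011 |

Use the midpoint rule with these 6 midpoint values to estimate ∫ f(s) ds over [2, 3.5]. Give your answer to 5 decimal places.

4.71475

h = 0.25, n = 6.
h·[y(m₁) + y(m₂) + y(m₃) + y(m₄) + y(m₅) + y(m₆)] = 0.25·(18.859) = 4.71475.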